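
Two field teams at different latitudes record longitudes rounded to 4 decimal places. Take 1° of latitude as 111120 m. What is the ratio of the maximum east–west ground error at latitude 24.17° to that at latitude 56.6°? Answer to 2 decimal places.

Rounding to 4 decimal places leaves the longitude within ±5e-05° of the true value.
At 24.17°: 5e-05° × 111120 × cos 24.17° = 5e-05 × 111120 × 0.9123 ≈ 5.0689 m.
At 56.6°: 5e-05° × 111120 × cos 56.6° = 5e-05 × 111120 × 0.5505 ≈ 3.0585 m.
The ratio reduces to cos 24.17° / cos 56.6° = 0.9123/0.5505 ≈ 1.6573.

1.66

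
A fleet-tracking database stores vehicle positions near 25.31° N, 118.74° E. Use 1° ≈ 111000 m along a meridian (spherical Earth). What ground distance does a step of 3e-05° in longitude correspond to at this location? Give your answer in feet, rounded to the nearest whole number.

10 feet

At 25.31° a degree of longitude is 111000 × cos 25.31° ≈ 100345 m, so 3e-05° corresponds to 3.01035 m.
Converting: 3.01035 m × 3.2808 ft/m ≈ 9.8765 ft.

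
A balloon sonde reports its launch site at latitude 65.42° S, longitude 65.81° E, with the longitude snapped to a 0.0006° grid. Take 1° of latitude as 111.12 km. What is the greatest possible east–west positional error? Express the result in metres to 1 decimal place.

13.9 metres

With a 0.0006° grid the true value lies within half a step, ±0.0006°/2 = ±0.0003°, of the stored one.
Parallels shrink by cos φ, so at 65.42° a degree of longitude is 111120 × 0.4160 ≈ 46221.9 m.
Maximum E–W displacement: 0.0003 × 46221.9 = 13.8666 m.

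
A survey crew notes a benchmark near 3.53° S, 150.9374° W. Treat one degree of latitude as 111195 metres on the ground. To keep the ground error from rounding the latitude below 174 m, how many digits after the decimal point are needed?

One degree of latitude covers 111195 m.
N decimal places → at most half a unit in the last place, 0.5 × 10⁻ᴺ° = 111195/2 × 10⁻ᴺ m.
Need 0.5 × 111195 × 10⁻ᴺ ≤ 174 → 10⁻ᴺ ≤ 3.130e-03, so N ≥ 2.50.
N = 2 would give 556 m (too coarse); N = 3 gives 55.6 m ≤ 174 m.

3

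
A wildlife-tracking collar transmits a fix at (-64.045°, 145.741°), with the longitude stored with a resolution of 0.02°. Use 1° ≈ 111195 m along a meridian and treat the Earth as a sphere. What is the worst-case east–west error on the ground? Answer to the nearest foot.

With a 0.02° grid the true value lies within half a step, ±0.02°/2 = ±0.01°, of the stored one.
Parallels shrink by cos φ, so at 64.045° a degree of longitude is 111195 × 0.4377 ≈ 48666.2 m.
Maximum E–W displacement: 0.01 × 48666.2 = 486.662 m.
Converting: 486.662 m × 3.2808 ft/m ≈ 1596.7 ft.

1597 feet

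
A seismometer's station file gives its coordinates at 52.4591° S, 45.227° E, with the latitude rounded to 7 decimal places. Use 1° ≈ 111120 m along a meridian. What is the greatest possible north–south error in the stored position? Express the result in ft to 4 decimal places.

0.0182 ft

Rounding to 7 decimal places leaves the latitude within ±5e-08° of the true value.
Along the meridian that is 5e-08° × 111120 m/° = 0.005556 m.
Converting: 0.005556 m × 3.2808 ft/m ≈ 0.018228 ft.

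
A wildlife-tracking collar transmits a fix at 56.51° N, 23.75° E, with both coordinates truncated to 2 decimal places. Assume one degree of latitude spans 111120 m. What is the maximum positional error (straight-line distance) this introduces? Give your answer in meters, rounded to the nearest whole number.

Truncating at 2 decimal places can drop up to a full unit in the last place, so each coordinate may be off by as much as 0.01°.
North–south component: 0.01° × 111120 = 1111.2 m.
E–W at 56.51°: 0.01° × 111120 × cos 56.51° = 0.01 × 111120 × 0.5518 ≈ 613.151 m.
The two errors are perpendicular, so the maximum displacement is √(1111.2² + 613.151²) ≈ 1269.14 m.

1269 meters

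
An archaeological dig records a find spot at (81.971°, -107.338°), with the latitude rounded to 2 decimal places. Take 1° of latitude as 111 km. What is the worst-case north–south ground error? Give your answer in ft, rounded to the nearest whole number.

Rounding to 2 decimal places leaves the latitude within ±0.005° of the true value.
Along the meridian that is 0.005° × 111000 m/° = 555 m.
In feet: 555 m ÷ 0.3048 ≈ 1820.9 ft.

1821 ft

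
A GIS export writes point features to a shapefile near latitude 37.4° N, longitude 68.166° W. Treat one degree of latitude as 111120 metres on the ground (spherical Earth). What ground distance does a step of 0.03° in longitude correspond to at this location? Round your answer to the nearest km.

0.03° of longitude at 37.4° is 0.03 × 111120 × cos 37.4° ≈ 0.03 × 88275.4 = 2648.26 m.
That is 2648.26 m = 2.6483 km.

3 km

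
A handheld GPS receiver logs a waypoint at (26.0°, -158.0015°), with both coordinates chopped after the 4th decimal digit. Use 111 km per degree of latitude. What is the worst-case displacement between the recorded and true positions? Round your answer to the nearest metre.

15 metres

Truncating at 4 decimal places can drop up to a full unit in the last place, so each coordinate may be off by as much as 0.0001°.
North–south component: 0.0001° × 111000 = 11.1 m.
E–W at 26°: 0.0001° × 111000 × cos 26° = 0.0001 × 111000 × 0.8988 ≈ 9.97661 m.
The two errors are perpendicular, so the maximum displacement is √(11.1² + 9.97661²) ≈ 14.9246 m.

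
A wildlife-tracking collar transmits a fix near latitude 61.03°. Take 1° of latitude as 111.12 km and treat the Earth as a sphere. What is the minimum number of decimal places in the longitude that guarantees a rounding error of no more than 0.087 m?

At 61.03° one degree of longitude covers 111120 × cos 61.03° ≈ 111120 × 0.4844 ≈ 53821.2 m.
N decimal places → at most half a unit in the last place, 0.5 × 10⁻ᴺ° = 53821.2/2 × 10⁻ᴺ m.
Need 0.5 × 53821.2 × 10⁻ᴺ ≤ 0.087 → 10⁻ᴺ ≤ 3.233e-06, so N ≥ 5.49.
At 5 places the error can reach 0.269 m, but 6 places keeps it to 0.0269 m.

6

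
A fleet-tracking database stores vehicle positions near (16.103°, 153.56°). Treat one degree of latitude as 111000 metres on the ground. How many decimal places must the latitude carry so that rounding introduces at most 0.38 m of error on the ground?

One degree of latitude covers 111000 m.
Rounding to N decimal places gives at most 0.5 × 10⁻ᴺ degrees of error, i.e. 0.5 × 10⁻ᴺ × 111000 m.
Need 0.5 × 111000 × 10⁻ᴺ ≤ 0.38 → 10⁻ᴺ ≤ 6.847e-06, so N ≥ 5.16.
At 5 places the error can reach 0.555 m, but 6 places keeps it to 0.0555 m.

6 decimal places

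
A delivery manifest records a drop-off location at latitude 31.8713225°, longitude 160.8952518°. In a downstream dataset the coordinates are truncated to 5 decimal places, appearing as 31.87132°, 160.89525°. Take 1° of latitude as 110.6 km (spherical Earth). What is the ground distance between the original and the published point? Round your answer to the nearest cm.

Δlat = 31.8713225 − 31.87132 = +0.0000025°; Δlon = 160.8952518 − 160.89525 = +0.0000018°.
N–S: 0.0000025° × 110600 m/° = 0.2765 m.
East–west at this latitude: 0.0000018° × 110600 × cos 31.8713° ≈ 0.0000018 × 93925.5 = 0.169066 m.
Combined displacement = (0.2765² + 0.169066²)^½ ≈ 0.324092 m.
That is 0.324092 m = 32.409 cm.

32 cm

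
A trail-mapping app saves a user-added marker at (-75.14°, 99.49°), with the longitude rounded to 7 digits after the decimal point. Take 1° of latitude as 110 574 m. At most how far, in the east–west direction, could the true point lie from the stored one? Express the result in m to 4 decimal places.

Rounding to 7 decimal places leaves the longitude within ±5e-08° of the true value.
Parallels shrink by cos φ, so at 75.14° a degree of longitude is 110574 × 0.2565 ≈ 28357.6 m.
So at most 5e-08° × 28357.6 ≈ 0.00141788 m east–west.

0.0014 m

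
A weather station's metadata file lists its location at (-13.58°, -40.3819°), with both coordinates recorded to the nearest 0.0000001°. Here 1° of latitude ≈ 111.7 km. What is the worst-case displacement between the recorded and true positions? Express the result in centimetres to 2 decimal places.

0.78 centimetres

Rounding to 7 decimal places leaves each coordinate within ±5e-08° of the true value.
North–south component: 5e-08° × 111700 = 0.005585 m.
Longitude error → 5e-08 × 111700 × cos 13.58° = 5e-08 × 111700 × 0.9720 ≈ 0.00542886 m.
Combining orthogonally: (0.005585² + 0.00542886²)^½ ≈ 0.00778876 m.
That is 0.00778876 m = 0.77888 cm.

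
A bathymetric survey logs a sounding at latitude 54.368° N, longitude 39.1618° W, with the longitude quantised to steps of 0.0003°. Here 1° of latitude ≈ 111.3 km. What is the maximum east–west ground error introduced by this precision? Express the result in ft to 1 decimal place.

With a 0.0003° grid the true value lies within half a step, ±0.0003°/2 = ±0.00015°, of the stored one.
Parallels shrink by cos φ, so at 54.368° a degree of longitude is 111300 × 0.5826 ≈ 64840.8 m.
East–west error: 0.00015° × 64840.8 m/° ≈ 9.72612 m.
In feet: 9.72612 m ÷ 0.3048 ≈ 31.91 ft.

31.9 ft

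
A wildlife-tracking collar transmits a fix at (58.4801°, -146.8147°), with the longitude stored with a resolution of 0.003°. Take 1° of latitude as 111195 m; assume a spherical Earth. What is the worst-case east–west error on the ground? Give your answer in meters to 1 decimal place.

87.2 meters

With a 0.003° grid the true value lies within half a step, ±0.003°/2 = ±0.0015°, of the stored one.
At latitude 58.4801° a degree of longitude spans 111195 m × cos 58.4801° = 111195 × 0.5228 ≈ 58132.2 m.
East–west error: 0.0015° × 58132.2 m/° ≈ 87.1982 m.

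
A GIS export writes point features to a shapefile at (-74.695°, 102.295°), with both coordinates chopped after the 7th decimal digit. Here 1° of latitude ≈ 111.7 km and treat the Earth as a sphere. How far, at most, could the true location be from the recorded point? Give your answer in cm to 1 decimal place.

1.2 cm

Truncating at 7 decimal places can drop up to a full unit in the last place, so each coordinate may be off by as much as 1e-07°.
N–S: 1e-07° × 111700 m/° = 0.01117 m.
E–W at 74.695°: 1e-07° × 111700 × cos 74.695° = 1e-07 × 111700 × 0.2640 ≈ 0.0029484 m.
Worst case both components are at the extreme and orthogonal: √(0.01117² + 0.0029484²) ≈ 0.0115526 m.
That is 0.0115526 m = 1.1553 cm.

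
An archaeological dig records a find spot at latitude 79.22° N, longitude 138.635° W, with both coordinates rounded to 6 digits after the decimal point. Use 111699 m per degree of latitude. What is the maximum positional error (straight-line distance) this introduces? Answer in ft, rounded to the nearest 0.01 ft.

Rounding to 6 decimal places leaves each coordinate within ±5e-07° of the true value.
N–S: 5e-07° × 111699 m/° = 0.0558495 m.
E–W at 79.22°: 5e-07° × 111699 × cos 79.22° = 5e-07 × 111699 × 0.1870 ≈ 0.010446 m.
The two errors are perpendicular, so the maximum displacement is √(0.0558495² + 0.010446²) ≈ 0.056818 m.
In feet: 0.056818 m ÷ 0.3048 ≈ 0.18641 ft.

0.19 ft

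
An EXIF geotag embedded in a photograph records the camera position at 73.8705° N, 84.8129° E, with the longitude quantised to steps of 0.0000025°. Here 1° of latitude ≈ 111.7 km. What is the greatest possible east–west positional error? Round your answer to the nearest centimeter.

4 centimeters

With a 0.0000025° grid the true value lies within half a step, ±0.0000025°/2 = ±1.25e-06°, of the stored one.
Parallels shrink by cos φ, so at 73.8705° a degree of longitude is 111700 × 0.2778 ≈ 31031.3 m.
So at most 1.25e-06° × 31031.3 ≈ 0.0387891 m east–west.
That is 0.0387891 m = 3.8789 cm.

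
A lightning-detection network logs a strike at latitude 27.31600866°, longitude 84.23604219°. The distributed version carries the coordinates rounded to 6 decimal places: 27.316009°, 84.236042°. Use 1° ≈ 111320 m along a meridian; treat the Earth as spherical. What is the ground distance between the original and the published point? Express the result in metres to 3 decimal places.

0.042 metres

Δlat = 27.31600866 − 27.316009 = -0.00000034°; Δlon = 84.23604219 − 84.236042 = +0.00000019°.
N–S: -0.00000034° × 111320 m/° = -0.0378488 m.
E–W at 27.316°: 0.00000019° × 111320 × cos 27.316° = 0.00000019 × 111320 × 0.8885 ≈ 0.0187923 m.
Distance: √(0.0378488² + 0.0187923²) ≈ 0.0422573 m.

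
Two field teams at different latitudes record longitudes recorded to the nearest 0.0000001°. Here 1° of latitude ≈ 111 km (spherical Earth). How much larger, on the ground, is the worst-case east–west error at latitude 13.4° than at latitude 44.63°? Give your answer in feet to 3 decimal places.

Rounding to 7 decimal places leaves the longitude within ±5e-08° of the true value.
Error at 13.4° = 5e-08° × 111000 × cos 13.4° ≈ 0.00555 × 0.9728 = 0.0053989 m.
Error at 44.63° = 5e-08° × 111000 × cos 44.63° ≈ 0.00555 × 0.7117 = 0.0039497 m.
Difference: 0.0053989 − 0.0039497 = 0.0014492 m.
In feet: 0.0014492 m ÷ 0.3048 ≈ 0.0047546 ft.

0.005 feet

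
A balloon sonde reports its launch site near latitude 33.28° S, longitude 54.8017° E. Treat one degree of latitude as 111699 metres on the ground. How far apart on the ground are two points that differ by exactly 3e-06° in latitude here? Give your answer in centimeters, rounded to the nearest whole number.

34 centimeters

Along a meridian 3e-06° is 3e-06 × 111699 = 0.335097 m.
That is 0.335097 m = 33.51 cm.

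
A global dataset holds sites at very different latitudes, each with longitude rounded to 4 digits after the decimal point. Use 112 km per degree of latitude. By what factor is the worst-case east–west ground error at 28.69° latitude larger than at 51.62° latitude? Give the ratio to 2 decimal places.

Rounding to 4 decimal places leaves the longitude within ±5e-05° of the true value.
At 28.69°: 5e-05° × 112000 × cos 28.69° = 5e-05 × 112000 × 0.8772 ≈ 4.9125 m.
Error at 51.62° = 5e-05° × 112000 × cos 51.62° ≈ 5.6 × 0.6209 = 3.4769 m.
Ratio: 4.9125 / 3.4769 = cos 28.69° / cos 51.62° ≈ 1.4129.

1.41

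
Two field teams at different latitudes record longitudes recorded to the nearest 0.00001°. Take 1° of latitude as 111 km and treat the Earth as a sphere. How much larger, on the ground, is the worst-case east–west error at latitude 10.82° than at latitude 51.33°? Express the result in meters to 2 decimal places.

0.20 meters

Rounding to 5 decimal places leaves the longitude within ±5e-06° of the true value.
Error at 10.82° = 5e-06° × 111000 × cos 10.82° ≈ 0.555 × 0.9822 = 0.54513 m.
At 51.33°: 5e-06° × 111000 × cos 51.33° = 5e-06 × 111000 × 0.6248 ≈ 0.34678 m.
Difference: 0.54513 − 0.34678 = 0.19835 m.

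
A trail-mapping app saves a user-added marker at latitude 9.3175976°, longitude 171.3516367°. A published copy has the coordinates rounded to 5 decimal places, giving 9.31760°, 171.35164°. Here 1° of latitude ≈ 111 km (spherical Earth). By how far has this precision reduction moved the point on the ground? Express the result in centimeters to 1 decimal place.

Δlat = 9.3175976 − 9.31760 = -0.0000024°; Δlon = 171.3516367 − 171.35164 = -0.0000033°.
N–S: -0.0000024° × 111000 m/° = -0.2664 m.
E–W at 9.3176°: -0.0000033° × 111000 × cos 9.3176° = -0.0000033 × 111000 × 0.9868 ≈ -0.361467 m.
Distance: √(0.2664² + 0.361467²) ≈ 0.449029 m.
That is 0.449029 m = 44.903 cm.

44.9 centimeters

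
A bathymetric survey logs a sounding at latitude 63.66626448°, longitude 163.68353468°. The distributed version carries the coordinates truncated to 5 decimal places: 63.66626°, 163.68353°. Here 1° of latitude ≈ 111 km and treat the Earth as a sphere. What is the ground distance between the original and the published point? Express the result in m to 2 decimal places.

0.55 m

The latitude changed by +0.00000448° and the longitude by +0.00000468°.
N–S: 0.00000448° × 111000 m/° = 0.49728 m.
E–W at 63.6663°: 0.00000468° × 111000 × cos 63.6663° = 0.00000468 × 111000 × 0.4436 ≈ 0.230441 m.
Combined displacement = (0.49728² + 0.230441²)^½ ≈ 0.548079 m.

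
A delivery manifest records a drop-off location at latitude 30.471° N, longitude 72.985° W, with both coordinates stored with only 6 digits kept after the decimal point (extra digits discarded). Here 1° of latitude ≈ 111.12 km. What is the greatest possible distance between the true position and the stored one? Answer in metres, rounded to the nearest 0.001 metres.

0.147 metres

Truncating at 6 decimal places can drop up to a full unit in the last place, so each coordinate may be off by as much as 1e-06°.
Latitude error → 1e-06 × 111120 = 0.11112 m along the meridian.
E–W at 30.471°: 1e-06° × 111120 × cos 30.471° = 1e-06 × 111120 × 0.8619 ≈ 0.0957728 m.
Worst case both components are at the extreme and orthogonal: √(0.11112² + 0.0957728²) ≈ 0.146697 m.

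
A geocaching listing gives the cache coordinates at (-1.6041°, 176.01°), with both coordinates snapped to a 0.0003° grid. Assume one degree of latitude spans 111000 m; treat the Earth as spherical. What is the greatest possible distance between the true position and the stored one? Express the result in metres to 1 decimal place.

With a 0.0003° grid the true value lies within half a step, ±0.0003°/2 = ±0.00015°, of the stored one.
Latitude error → 0.00015 × 111000 = 16.65 m along the meridian.
E–W at 1.6041°: 0.00015° × 111000 × cos 1.6041° = 0.00015 × 111000 × 0.9996 ≈ 16.6435 m.
Worst case both components are at the extreme and orthogonal: √(16.65² + 16.6435²) ≈ 23.542 m.

23.5 metres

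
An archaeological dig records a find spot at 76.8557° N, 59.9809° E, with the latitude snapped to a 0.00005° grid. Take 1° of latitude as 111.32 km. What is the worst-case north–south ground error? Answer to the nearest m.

3 m

With a 0.00005° grid the true value lies within half a step, ±0.00005°/2 = ±2.5e-05°, of the stored one.
So the N–S error is at most 2.5e-05 × 111320 = 2.783 m.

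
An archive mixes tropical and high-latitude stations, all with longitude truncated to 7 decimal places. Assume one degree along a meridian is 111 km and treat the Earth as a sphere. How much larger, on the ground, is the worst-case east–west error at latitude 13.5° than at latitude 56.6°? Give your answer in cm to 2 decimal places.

Truncating at 7 decimal places can drop up to a full unit in the last place, so the longitude may be off by as much as 1e-07°.
Error at 13.5° = 1e-07° × 111000 × cos 13.5° ≈ 0.0111 × 0.9724 = 0.010793 m.
Error at 56.6° = 1e-07° × 111000 × cos 56.6° ≈ 0.0111 × 0.5505 = 0.0061103 m.
So the lower-latitude error exceeds the higher by 0.010793 − 0.0061103 = 0.004683 m.
That is 0.00468297 m = 0.4683 cm.

0.47 cm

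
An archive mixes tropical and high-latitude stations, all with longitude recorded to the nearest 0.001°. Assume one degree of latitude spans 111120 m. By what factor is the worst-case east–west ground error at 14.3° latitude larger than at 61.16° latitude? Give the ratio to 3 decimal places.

2.009

Rounding to 3 decimal places leaves the longitude within ±0.0005° of the true value.
Error at 14.3° = 0.0005° × 111120 × cos 14.3° ≈ 55.56 × 0.9690 = 53.839 m.
Error at 61.16° = 0.0005° × 111120 × cos 61.16° ≈ 55.56 × 0.4824 = 26.8 m.
The ratio reduces to cos 14.3° / cos 61.16° = 0.9690/0.4824 ≈ 2.0089.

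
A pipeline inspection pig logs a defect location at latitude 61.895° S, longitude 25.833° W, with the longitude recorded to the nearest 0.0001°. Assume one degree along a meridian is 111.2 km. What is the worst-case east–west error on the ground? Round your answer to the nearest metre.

Rounding to 4 decimal places leaves the longitude within ±5e-05° of the true value.
At latitude 61.895° a degree of longitude spans 111200 m × cos 61.895° = 111200 × 0.4711 ≈ 52385.1 m.
East–west error: 5e-05° × 52385.1 m/° ≈ 2.61925 m.

3 metres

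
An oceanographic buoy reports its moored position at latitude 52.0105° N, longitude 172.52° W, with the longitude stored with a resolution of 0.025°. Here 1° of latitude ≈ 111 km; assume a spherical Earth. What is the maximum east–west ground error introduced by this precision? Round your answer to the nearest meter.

854 meters

With a 0.025° grid the true value lies within half a step, ±0.025°/2 = ±0.0125°, of the stored one.
At latitude 52.0105° a degree of longitude spans 111000 m × cos 52.0105° = 111000 × 0.6155 ≈ 68322.4 m.
Maximum E–W displacement: 0.0125 × 68322.4 = 854.03 m.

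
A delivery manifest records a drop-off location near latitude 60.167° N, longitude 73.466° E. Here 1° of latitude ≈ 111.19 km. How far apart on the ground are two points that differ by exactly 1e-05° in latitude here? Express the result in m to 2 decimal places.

1e-05° × 111190 m/° = 1.1119 m.

1.11 m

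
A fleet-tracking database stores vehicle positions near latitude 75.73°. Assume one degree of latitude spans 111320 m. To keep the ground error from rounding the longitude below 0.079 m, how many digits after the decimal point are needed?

At 75.73° one degree of longitude covers 111320 × cos 75.73° ≈ 111320 × 0.2465 ≈ 27439.4 m.
With N decimal places the half-ulp bound is 0.5·10⁻ᴺ°, or 0.5·10⁻ᴺ × 27439.4 m on the ground.
Setting 13719.7 × 10⁻ᴺ ≤ 0.079 gives 10ᴺ ≥ 1.737e+05, i.e. N ≥ 5.24.
At 5 places the error can reach 0.137 m, but 6 places keeps it to 0.0137 m.

6 decimal places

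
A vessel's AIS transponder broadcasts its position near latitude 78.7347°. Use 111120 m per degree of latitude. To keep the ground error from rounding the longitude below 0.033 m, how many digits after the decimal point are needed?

6 decimal places

At 78.7347° one degree of longitude covers 111120 × cos 78.7347° ≈ 111120 × 0.1954 ≈ 21707.5 m.
N decimal places → at most half a unit in the last place, 0.5 × 10⁻ᴺ° = 21707.5/2 × 10⁻ᴺ m.
Need 0.5 × 21707.5 × 10⁻ᴺ ≤ 0.033 → 10⁻ᴺ ≤ 3.040e-06, so N ≥ 5.52.
N = 5 would give 0.109 m (too coarse); N = 6 gives 0.0109 m ≤ 0.033 m.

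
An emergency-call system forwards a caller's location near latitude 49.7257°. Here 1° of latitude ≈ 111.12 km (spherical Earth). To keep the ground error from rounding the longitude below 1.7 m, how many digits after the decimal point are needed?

5 decimal places

At 49.7257° one degree of longitude covers 111120 × cos 49.7257° ≈ 111120 × 0.6464 ≈ 71833.3 m.
Rounding to N decimal places gives at most 0.5 × 10⁻ᴺ degrees of error, i.e. 0.5 × 10⁻ᴺ × 71833.3 m.
Setting 35916.6 × 10⁻ᴺ ≤ 1.7 gives 10ᴺ ≥ 2.113e+04, i.e. N ≥ 4.32.
N = 4 would give 3.59 m (too coarse); N = 5 gives 0.359 m ≤ 1.7 m.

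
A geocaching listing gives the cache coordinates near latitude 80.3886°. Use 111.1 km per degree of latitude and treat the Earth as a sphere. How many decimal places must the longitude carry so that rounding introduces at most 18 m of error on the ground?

3 decimal places

At 80.3886° one degree of longitude covers 111100 × cos 80.3886° ≈ 111100 × 0.1670 ≈ 18549.8 m.
N decimal places → at most half a unit in the last place, 0.5 × 10⁻ᴺ° = 18549.8/2 × 10⁻ᴺ m.
Setting 9274.9 × 10⁻ᴺ ≤ 18 gives 10ᴺ ≥ 515.3, i.e. N ≥ 2.71.
N = 2 would give 92.7 m (too coarse); N = 3 gives 9.27 m ≤ 18 m.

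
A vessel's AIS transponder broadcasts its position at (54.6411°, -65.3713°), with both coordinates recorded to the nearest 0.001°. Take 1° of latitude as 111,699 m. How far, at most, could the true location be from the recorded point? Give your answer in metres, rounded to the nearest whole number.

Rounding to 3 decimal places leaves each coordinate within ±0.0005° of the true value.
North–south component: 0.0005° × 111699 = 55.8495 m.
East–west component at 54.6411°: 0.0005° × 111699 × cos 54.6411° ≈ 0.0005 × 64639.8 ≈ 32.3199 m.
Combining orthogonally: (55.8495² + 32.3199²)^½ ≈ 64.5271 m.

65 metres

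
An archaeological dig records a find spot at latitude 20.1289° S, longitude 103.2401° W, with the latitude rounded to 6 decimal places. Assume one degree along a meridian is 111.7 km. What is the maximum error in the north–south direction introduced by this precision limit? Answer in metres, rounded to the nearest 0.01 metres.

Rounding to 6 decimal places leaves the latitude within ±5e-07° of the true value.
So the N–S error is at most 5e-07 × 111700 = 0.05585 m.

0.06 metres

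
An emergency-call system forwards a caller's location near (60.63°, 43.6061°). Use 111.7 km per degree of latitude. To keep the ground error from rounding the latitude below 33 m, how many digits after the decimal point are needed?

One degree of latitude covers 111700 m.
Rounding to N decimal places gives at most 0.5 × 10⁻ᴺ degrees of error, i.e. 0.5 × 10⁻ᴺ × 111700 m.
Setting 55850 × 10⁻ᴺ ≤ 33 gives 10ᴺ ≥ 1692, i.e. N ≥ 3.23.
So 4 decimal places suffice (5.58 m); 3 would allow up to 55.9 m.

4 decimal places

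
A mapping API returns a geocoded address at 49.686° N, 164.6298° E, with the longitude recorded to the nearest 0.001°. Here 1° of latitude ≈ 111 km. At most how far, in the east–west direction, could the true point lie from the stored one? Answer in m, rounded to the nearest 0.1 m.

35.9 m

Rounding to 3 decimal places leaves the longitude within ±0.0005° of the true value.
Parallels shrink by cos φ, so at 49.686° a degree of longitude is 111000 × 0.6470 ≈ 71814.3 m.
East–west error: 0.0005° × 71814.3 m/° ≈ 35.9072 m.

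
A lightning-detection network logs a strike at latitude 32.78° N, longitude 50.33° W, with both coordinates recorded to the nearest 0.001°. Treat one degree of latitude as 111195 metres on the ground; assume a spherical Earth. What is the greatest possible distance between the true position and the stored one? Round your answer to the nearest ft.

Rounding to 3 decimal places leaves each coordinate within ±0.0005° of the true value.
North–south component: 0.0005° × 111195 = 55.5975 m.
E–W at 32.78°: 0.0005° × 111195 × cos 32.78° = 0.0005 × 111195 × 0.8408 ≈ 46.7439 m.
The two errors are perpendicular, so the maximum displacement is √(55.5975² + 46.7439²) ≈ 72.6366 m.
In feet: 72.6366 m ÷ 0.3048 ≈ 238.31 ft.

238 ft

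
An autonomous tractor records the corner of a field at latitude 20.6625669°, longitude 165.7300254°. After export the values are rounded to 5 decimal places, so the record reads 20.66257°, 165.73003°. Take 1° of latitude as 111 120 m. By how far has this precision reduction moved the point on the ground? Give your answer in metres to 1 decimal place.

0.6 metres

Δlat = 20.6625669 − 20.66257 = -0.0000031°; Δlon = 165.7300254 − 165.73003 = -0.0000046°.
N–S: -0.0000031° × 111120 m/° = -0.344472 m.
East–west at this latitude: -0.0000046° × 111120 × cos 20.6626° ≈ -0.0000046 × 103972 = -0.478272 m.
Hypotenuse of the two orthogonal shifts: √(0.344472² + 0.478272²) = 0.589411 m.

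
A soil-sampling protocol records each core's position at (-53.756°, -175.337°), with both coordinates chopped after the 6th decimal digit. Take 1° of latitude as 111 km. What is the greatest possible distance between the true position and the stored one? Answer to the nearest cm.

13 cm

Truncating at 6 decimal places can drop up to a full unit in the last place, so each coordinate may be off by as much as 1e-06°.
N–S: 1e-06° × 111000 m/° = 0.111 m.
Longitude error → 1e-06 × 111000 × cos 53.756° = 1e-06 × 111000 × 0.5912 ≈ 0.065626 m.
Combining orthogonally: (0.111² + 0.065626²)^½ ≈ 0.128949 m.
That is 0.128949 m = 12.895 cm.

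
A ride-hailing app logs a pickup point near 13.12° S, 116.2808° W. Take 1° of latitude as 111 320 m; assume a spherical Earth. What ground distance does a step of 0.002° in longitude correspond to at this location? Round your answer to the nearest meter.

0.002° of longitude at 13.12° is 0.002 × 111320 × cos 13.12° ≈ 0.002 × 108414 = 216.828 m.

217 meters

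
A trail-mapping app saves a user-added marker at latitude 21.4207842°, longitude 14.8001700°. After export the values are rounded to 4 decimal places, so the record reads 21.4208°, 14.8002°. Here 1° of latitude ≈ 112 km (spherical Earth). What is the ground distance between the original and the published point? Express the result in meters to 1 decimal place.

3.6 meters

Δlat = 21.4207842 − 21.4208 = -0.0000158°; Δlon = 14.8001700 − 14.8002 = -0.0000300°.
North–south shift: -0.0000158 × 112000 = -1.7696 m.
E–W at 21.4208°: -0.0000300° × 112000 × cos 21.4208° = -0.0000300 × 112000 × 0.9309 ≈ -3.1279 m.
Combined displacement = (1.7696² + 3.1279²)^½ ≈ 3.59378 m.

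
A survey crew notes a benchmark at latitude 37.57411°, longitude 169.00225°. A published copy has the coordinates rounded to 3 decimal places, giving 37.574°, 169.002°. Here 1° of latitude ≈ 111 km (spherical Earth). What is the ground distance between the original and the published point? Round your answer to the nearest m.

25 m

Δlat = 37.57411 − 37.574 = +0.00011°; Δlon = 169.00225 − 169.002 = +0.00025°.
N–S: 0.00011° × 111000 m/° = 12.21 m.
E–W at 37.574°: 0.00025° × 111000 × cos 37.574° = 0.00025 × 111000 × 0.7926 ≈ 21.9937 m.
Hypotenuse of the two orthogonal shifts: √(12.21² + 21.9937²) = 25.1557 m.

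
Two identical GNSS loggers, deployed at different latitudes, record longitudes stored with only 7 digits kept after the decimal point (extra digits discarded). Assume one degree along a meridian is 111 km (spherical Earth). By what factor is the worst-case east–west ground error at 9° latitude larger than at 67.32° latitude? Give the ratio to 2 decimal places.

2.56

Truncating at 7 decimal places can drop up to a full unit in the last place, so the longitude may be off by as much as 1e-07°.
Error at 9° = 1e-07° × 111000 × cos 9° ≈ 0.0111 × 0.9877 = 0.010963 m.
Error at 67.32° = 1e-07° × 111000 × cos 67.32° ≈ 0.0111 × 0.3856 = 0.00428 m.
The ratio reduces to cos 9° / cos 67.32° = 0.9877/0.3856 ≈ 2.5615.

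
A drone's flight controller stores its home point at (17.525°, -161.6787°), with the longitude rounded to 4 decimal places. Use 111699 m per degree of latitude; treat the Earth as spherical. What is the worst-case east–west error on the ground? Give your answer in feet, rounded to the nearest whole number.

Rounding to 4 decimal places leaves the longitude within ±5e-05° of the true value.
At latitude 17.525° a degree of longitude spans 111699 m × cos 17.525° = 111699 × 0.9536 ≈ 106515 m.
Maximum E–W displacement: 5e-05 × 106515 = 5.32573 m.
In feet: 5.32573 m ÷ 0.3048 ≈ 17.473 ft.

17 feet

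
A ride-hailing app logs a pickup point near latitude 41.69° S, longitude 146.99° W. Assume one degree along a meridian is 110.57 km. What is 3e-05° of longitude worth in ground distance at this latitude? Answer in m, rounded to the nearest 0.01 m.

At 41.69° a degree of longitude is 110570 × cos 41.69° ≈ 82568.6 m, so 3e-05° corresponds to 2.47706 m.

2.48 m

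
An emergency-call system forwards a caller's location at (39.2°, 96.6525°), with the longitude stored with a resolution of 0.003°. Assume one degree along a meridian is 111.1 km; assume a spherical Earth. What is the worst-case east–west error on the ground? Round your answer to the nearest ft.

With a 0.003° grid the true value lies within half a step, ±0.003°/2 = ±0.0015°, of the stored one.
Parallels shrink by cos φ, so at 39.2° a degree of longitude is 111100 × 0.7749 ≈ 86096.3 m.
East–west error: 0.0015° × 86096.3 m/° ≈ 129.144 m.
In feet: 129.144 m ÷ 0.3048 ≈ 423.7 ft.

424 ft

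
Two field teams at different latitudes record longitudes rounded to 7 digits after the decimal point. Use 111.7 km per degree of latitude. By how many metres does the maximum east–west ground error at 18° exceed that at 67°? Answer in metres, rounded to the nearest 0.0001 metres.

0.0031 metres

Rounding to 7 decimal places leaves the longitude within ±5e-08° of the true value.
At 18°: 5e-08° × 111700 × cos 18° = 5e-08 × 111700 × 0.9511 ≈ 0.0053117 m.
Error at 67° = 5e-08° × 111700 × cos 67° ≈ 0.005585 × 0.3907 = 0.0021822 m.
Difference: 0.0053117 − 0.0021822 = 0.0031294 m.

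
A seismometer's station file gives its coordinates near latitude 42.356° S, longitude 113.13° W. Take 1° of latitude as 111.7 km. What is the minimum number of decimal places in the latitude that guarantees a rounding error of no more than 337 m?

One degree of latitude covers 111700 m.
Rounding to N decimal places gives at most 0.5 × 10⁻ᴺ degrees of error, i.e. 0.5 × 10⁻ᴺ × 111700 m.
Need 0.5 × 111700 × 10⁻ᴺ ≤ 337 → 10⁻ᴺ ≤ 6.034e-03, so N ≥ 2.22.
N = 2 would give 558 m (too coarse); N = 3 gives 55.9 m ≤ 337 m.

3 decimal places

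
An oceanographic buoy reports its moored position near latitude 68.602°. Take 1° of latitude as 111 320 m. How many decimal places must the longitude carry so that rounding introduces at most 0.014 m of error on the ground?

7 decimal places

At 68.602° one degree of longitude covers 111320 × cos 68.602° ≈ 111320 × 0.3648 ≈ 40614.5 m.
Rounding to N decimal places gives at most 0.5 × 10⁻ᴺ degrees of error, i.e. 0.5 × 10⁻ᴺ × 40614.5 m.
Need 0.5 × 40614.5 × 10⁻ᴺ ≤ 0.014 → 10⁻ᴺ ≤ 6.894e-07, so N ≥ 6.16.
N = 6 would give 0.0203 m (too coarse); N = 7 gives 0.00203 m ≤ 0.014 m.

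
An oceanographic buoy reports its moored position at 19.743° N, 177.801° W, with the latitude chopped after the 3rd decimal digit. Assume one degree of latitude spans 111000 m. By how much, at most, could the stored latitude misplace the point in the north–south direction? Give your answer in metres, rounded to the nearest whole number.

111 metres

Truncating at 3 decimal places can drop up to a full unit in the last place, so the latitude may be off by as much as 0.001°.
Along the meridian that is 0.001° × 111000 m/° = 111 m.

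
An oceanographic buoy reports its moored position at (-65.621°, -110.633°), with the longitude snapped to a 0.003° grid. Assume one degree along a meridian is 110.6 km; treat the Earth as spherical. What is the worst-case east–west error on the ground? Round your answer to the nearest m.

68 m

With a 0.003° grid the true value lies within half a step, ±0.003°/2 = ±0.0015°, of the stored one.
One degree of longitude at 65.621° is 110600 × cos 65.621° ≈ 110600 × 0.4128 = 45652.4 m.
East–west error: 0.0015° × 45652.4 m/° ≈ 68.4786 m.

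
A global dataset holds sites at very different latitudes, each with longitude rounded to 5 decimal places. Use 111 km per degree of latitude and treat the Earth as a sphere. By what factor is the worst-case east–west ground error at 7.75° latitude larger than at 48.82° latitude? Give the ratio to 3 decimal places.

Rounding to 5 decimal places leaves the longitude within ±5e-06° of the true value.
At 7.75°: 5e-06° × 111000 × cos 7.75° = 5e-06 × 111000 × 0.9909 ≈ 0.54993 m.
Error at 48.82° = 5e-06° × 111000 × cos 48.82° ≈ 0.555 × 0.6584 = 0.36543 m.
Ratio: 0.54993 / 0.36543 = cos 7.75° / cos 48.82° ≈ 1.5049.

1.505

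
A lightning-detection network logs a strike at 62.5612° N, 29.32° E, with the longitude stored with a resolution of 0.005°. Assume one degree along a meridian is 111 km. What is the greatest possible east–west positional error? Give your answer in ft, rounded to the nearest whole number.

420 ft

With a 0.005° grid the true value lies within half a step, ±0.005°/2 = ±0.0025°, of the stored one.
At latitude 62.5612° a degree of longitude spans 111000 m × cos 62.5612° = 111000 × 0.4608 ≈ 51148.9 m.
East–west error: 0.0025° × 51148.9 m/° ≈ 127.872 m.
In feet: 127.872 m ÷ 0.3048 ≈ 419.53 ft.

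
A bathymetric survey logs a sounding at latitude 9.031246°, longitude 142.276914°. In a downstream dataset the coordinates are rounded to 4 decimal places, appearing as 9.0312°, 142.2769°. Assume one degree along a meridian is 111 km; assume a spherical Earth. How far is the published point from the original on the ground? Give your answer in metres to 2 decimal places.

The latitude changed by +0.000046° and the longitude by +0.000014°.
North–south shift: 0.000046 × 111000 = 5.106 m.
East–west at this latitude: 0.000014° × 111000 × cos 9.0312° ≈ 0.000014 × 109624 = 1.53474 m.
Combined displacement = (5.106² + 1.53474²)^½ ≈ 5.33166 m.

5.33 metres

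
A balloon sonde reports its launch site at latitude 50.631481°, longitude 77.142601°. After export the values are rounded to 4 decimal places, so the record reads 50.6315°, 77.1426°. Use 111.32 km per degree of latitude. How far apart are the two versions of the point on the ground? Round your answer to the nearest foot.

7 feet

Δlat = 50.631481 − 50.6315 = -0.000019°; Δlon = 77.142601 − 77.1426 = +0.000001°.
North–south shift: -0.000019 × 111320 = -2.11508 m.
East–west at this latitude: 0.000001° × 111320 × cos 50.6315° ≈ 0.000001 × 70610.9 = 0.0706109 m.
Hypotenuse of the two orthogonal shifts: √(2.11508² + 0.0706109²) = 2.11626 m.
In feet: 2.11626 m ÷ 0.3048 ≈ 6.9431 ft.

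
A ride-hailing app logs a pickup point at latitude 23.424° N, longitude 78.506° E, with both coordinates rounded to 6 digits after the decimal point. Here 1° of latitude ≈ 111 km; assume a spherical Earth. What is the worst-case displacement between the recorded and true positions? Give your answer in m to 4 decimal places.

0.0753 m

Rounding to 6 decimal places leaves each coordinate within ±5e-07° of the true value.
Latitude error → 5e-07 × 111000 = 0.0555 m along the meridian.
East–west component at 23.424°: 5e-07° × 111000 × cos 23.424° ≈ 5e-07 × 101852 ≈ 0.0509261 m.
Worst case both components are at the extreme and orthogonal: √(0.0555² + 0.0509261²) ≈ 0.0753241 m.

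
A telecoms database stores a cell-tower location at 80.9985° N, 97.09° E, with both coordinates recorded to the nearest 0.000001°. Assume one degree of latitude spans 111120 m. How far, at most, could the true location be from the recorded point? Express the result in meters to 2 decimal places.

Rounding to 6 decimal places leaves each coordinate within ±5e-07° of the true value.
North–south component: 5e-07° × 111120 = 0.05556 m.
East–west component at 80.9985°: 5e-07° × 111120 × cos 80.9985° ≈ 5e-07 × 17385.9 ≈ 0.00869294 m.
Combining orthogonally: (0.05556² + 0.00869294²)^½ ≈ 0.0562359 m.

0.06 meters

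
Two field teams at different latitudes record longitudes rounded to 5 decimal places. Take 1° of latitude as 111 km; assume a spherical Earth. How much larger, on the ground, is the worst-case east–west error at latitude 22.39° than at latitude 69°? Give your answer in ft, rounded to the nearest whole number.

1 ft

Rounding to 5 decimal places leaves the longitude within ±5e-06° of the true value.
Error at 22.39° = 5e-06° × 111000 × cos 22.39° ≈ 0.555 × 0.9246 = 0.51316 m.
Error at 69° = 5e-06° × 111000 × cos 69° ≈ 0.555 × 0.3584 = 0.19889 m.
Difference: 0.51316 − 0.19889 = 0.31427 m.
In feet: 0.314266 m ÷ 0.3048 ≈ 1.0311 ft.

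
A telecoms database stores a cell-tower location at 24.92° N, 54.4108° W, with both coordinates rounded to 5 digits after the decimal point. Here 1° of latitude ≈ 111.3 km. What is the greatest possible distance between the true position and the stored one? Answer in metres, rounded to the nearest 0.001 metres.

0.751 metres

Rounding to 5 decimal places leaves each coordinate within ±5e-06° of the true value.
Latitude error → 5e-06 × 111300 = 0.5565 m along the meridian.
E–W at 24.92°: 5e-06° × 111300 × cos 24.92° = 5e-06 × 111300 × 0.9069 ≈ 0.504688 m.
Combining orthogonally: (0.5565² + 0.504688²)^½ ≈ 0.751267 m.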